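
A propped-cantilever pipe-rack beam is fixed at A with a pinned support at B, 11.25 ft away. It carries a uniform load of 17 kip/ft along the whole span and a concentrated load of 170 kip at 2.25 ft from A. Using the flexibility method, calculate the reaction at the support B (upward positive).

Choose R_B as the redundant. The primary structure is the cantilever fixed at A.
Downward deflection at the released point B due to the loads:
  UDL 17: wL⁴/(8EI) = 34038/EI
  point load 170 at a = 2.25: Pa²(3L − a)/(6EI) = 4518/EI
  δ_0 = 38557/EI
Tip deflection under a unit load at B: L³/(3EI) = 474.6/EI.
The prop prevents deflection at B: R_B = δ_0/δ_{BB} = 38557/474.6 = 81.24 kip.

R_B = 81.24 kip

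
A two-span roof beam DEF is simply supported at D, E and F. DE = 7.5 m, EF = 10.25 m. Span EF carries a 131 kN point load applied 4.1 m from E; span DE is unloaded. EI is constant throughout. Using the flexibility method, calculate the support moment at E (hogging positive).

Take M_E as the redundant. Released structure: two simple spans DE and EF with a hinge at E.
End slopes at the hinge E, treating each span as simply supported:
  span EF: point load 131 at a = 4.1: Pab(L + b)/(6LEI) = 880.8/EI
  relative rotation θ_0 = (0 + 880.8)/EI = 880.8/EI
A unit hogging moment at E produces rotation L₁/(3EI) + L₂/(3EI) = 5.917/EI.
Slope continuity at E: θ_0 = M_E·5.917/EI, so M_E = 880.8/5.917 = 148.9 kN·m (hogging).

M_E = 148.9 kN·m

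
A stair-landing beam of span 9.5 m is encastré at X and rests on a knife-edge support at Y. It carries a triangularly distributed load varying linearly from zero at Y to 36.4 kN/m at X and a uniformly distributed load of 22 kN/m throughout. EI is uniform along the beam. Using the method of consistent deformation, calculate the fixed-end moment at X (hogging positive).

M_X = 467.2 kN·m

Release the roller at Y. Primary structure: cantilever fixed at X.
Free-end deflection of the primary structure under the applied loading (downward +):
  triangular load, peak 36.4 at the fixed end: w₀L⁴/(30EI) = 9883/EI
  UDL 22: wL⁴/(8EI) = 22399/EI
  δ_0 = 32282/EI
Flexibility coefficient — unit upward force at Y: δ_{YY} = L³/(3EI) = 285.8/EI.
Compatibility at Y: δ_0 − R_Y·δ_{YY} = 0, so R_Y = 32282/285.8 = 113 kN.
Moment equilibrium about X: M_X = Σ(load moments about X) − R_Y·L = 1540 − 113×9.5 = 467.2 kN·m.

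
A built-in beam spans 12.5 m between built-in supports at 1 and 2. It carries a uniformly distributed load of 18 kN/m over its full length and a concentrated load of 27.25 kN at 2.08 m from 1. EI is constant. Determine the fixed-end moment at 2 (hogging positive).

Take the two fixed-end moments M_1, M_2 as redundants; the released structure is the simple span 12.
Simple-span end rotations at 1 and 2 under the given loads:
  at 1: UDL 18: wL³/(24EI) = 1465/EI
  at 2: UDL 18: wL³/(24EI) = 1465/EI
  at 1: point load 27.25 at a = 2.08: Pab(L + b)/(6LEI) = 180.5/EI
  at 2: point load 27.25 at a = 2.08: Pab(L + a)/(6LEI) = 114.8/EI
  θ_10 = 1645/EI,  θ_20 = 1580/EI
Flexibility coefficients: a unit moment at one end gives L/(3EI) there and L/(6EI) at the far end, so f₁₁ = f₂₂ = 4.167/EI and f₁₂ = f₂₁ = 2.083/EI.
Compatibility — zero rotation at each built-in end:
  4.167 M_1 + 2.083 M_2 = 1645
  2.083 M_1 + 4.167 M_2 = 1580
Solving the pair gives M_1 = 273.8 kN·m and M_2 = 242.2 kN·m (hogging).

M_2 = 242.2 kN·m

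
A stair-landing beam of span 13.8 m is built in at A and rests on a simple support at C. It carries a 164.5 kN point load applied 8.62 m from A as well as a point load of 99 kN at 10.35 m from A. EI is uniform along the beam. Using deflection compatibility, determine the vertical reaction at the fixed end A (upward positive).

R_A = 124.6 kN

Choose R_C as the redundant. The primary structure is the cantilever fixed at A.
Downward deflection at the released point C due to the loads:
  point load 164.5 at a = 8.62: Pa²(3L − a)/(6EI) = 66779/EI
  point load 99 at a = 10.35: Pa²(3L − a)/(6EI) = 54882/EI
  δ_0 = 121660/EI
Flexibility coefficient — unit upward force at C: δ_{CC} = L³/(3EI) = 876/EI.
The prop prevents deflection at C: R_C = δ_0/δ_{CC} = 121660/876 = 138.9 kN.
Vertical equilibrium: R_A = ΣP − R_C = 263.5 − 138.9 = 124.6 kN.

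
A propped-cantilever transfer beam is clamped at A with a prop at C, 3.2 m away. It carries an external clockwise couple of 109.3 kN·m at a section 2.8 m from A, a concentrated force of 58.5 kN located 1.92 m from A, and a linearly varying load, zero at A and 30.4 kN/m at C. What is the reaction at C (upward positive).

R_C = 102.5 kN

Remove the prop at C; the released (primary) structure is a cantilever built in at A.
Downward deflection at the released point C due to the loads:
  clockwise couple 109.3 at a = 2.8: M₀a(2L − a)/(2EI) = 550.9/EI
  point load 58.5 at a = 1.92: Pa²(3L − a)/(6EI) = 276/EI
  triangular load, peak 30.4 at the free end: 11w₀L⁴/(120EI) = 292.2/EI
  δ_0 = 1119/EI
Tip deflection under a unit load at C: L³/(3EI) = 10.92/EI.
Compatibility at C: δ_0 − R_C·δ_{CC} = 0, so R_C = 1119/10.92 = 102.5 kN.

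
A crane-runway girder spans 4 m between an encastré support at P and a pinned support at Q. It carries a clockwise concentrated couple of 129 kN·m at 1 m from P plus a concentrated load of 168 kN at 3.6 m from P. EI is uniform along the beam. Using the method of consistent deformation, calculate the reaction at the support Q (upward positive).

Remove the prop at Q; the released (primary) structure is a cantilever built in at P.
Free-end deflection of the primary structure under the applied loading (downward +):
  clockwise couple 129 at a = 1: M₀a(2L − a)/(2EI) = 451.5/EI
  point load 168 at a = 3.6: Pa²(3L − a)/(6EI) = 3048/EI
  δ_0 = 3500/EI
Flexibility coefficient — unit upward force at Q: δ_{QQ} = L³/(3EI) = 21.33/EI.
The prop prevents deflection at Q: R_Q = δ_0/δ_{QQ} = 3500/21.33 = 164 kN.

R_Q = 164 kN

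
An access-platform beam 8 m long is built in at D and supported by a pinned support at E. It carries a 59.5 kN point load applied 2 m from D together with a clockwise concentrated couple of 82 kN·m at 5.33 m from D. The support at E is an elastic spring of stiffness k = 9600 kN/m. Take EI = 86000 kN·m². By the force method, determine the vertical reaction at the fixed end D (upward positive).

R_D = 41.66 kN

Choose R_E as the redundant. The primary structure is the cantilever fixed at D.
Primary-structure tip deflection at E by superposition:
  point load 59.5 at a = 2: Pa²(3L − a)/(6EI) = 872.7/EI
  clockwise couple 82 at a = 5.33: M₀a(2L − a)/(2EI) = 2332/EI
  δ_0 = 3204/EI
Flexibility coefficient — unit upward force at E: δ_{EE} = L³/(3EI) = 170.7/EI.
With EI = 86000 kN·m²: δ_0 = 0.03726 m and δ_{EE} = 0.001984 m/kN.
Compatibility — the spring shortens by R_E/k under the reaction it provides: δ_0 − R_E·δ_{EE} = R_E/k. With 1/k = 0.000104 m/kN, R_E = δ_0 / (δ_{EE} + 1/k) = 0.03726 / (0.001984 + 0.000104) = 17.84 kN.
Vertical equilibrium: R_D = ΣP − R_E = 59.5 − 17.84 = 41.66 kN.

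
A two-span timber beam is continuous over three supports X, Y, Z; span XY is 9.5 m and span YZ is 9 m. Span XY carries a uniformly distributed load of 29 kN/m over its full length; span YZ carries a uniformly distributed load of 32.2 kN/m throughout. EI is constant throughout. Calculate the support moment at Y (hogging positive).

Release continuity at Y by inserting a hinge; the redundant is the internal moment M_Y. The primary structure is two simply-supported spans XY and YZ.
End slopes at the hinge Y, treating each span as simply supported:
  span XY: UDL 29: wL³/(24EI) = 1036/EI
  span YZ: UDL 32.2: wL³/(24EI) = 978.1/EI
  relative rotation θ_0 = (1036 + 978.1)/EI = 2014/EI
A unit hogging moment at Y produces rotation L₁/(3EI) + L₂/(3EI) = 6.167/EI.
Slope continuity at Y: θ_0 = M_Y·6.167/EI, so M_Y = 2014/6.167 = 326.6 kN·m (hogging).

M_Y = 326.6 kN·m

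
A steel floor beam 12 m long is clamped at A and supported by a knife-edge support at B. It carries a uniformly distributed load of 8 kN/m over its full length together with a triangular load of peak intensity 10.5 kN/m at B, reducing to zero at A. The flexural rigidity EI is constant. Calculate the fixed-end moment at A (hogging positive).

Release the roller at B. Primary structure: cantilever fixed at A.
Free-end deflection of the primary structure under the applied loading (downward +):
  UDL 8: wL⁴/(8EI) = 20736/EI
  triangular load, peak 10.5 at the free end: 11w₀L⁴/(120EI) = 19958/EI
  δ_0 = 40694/EI
Tip deflection under a unit load at B: L³/(3EI) = 576/EI.
Compatibility at B: δ_0 − R_B·δ_{BB} = 0, so R_B = 40694/576 = 70.65 kN.
Moment equilibrium about A: M_A = Σ(load moments about A) − R_B·L = 1080 − 70.65×12 = 232.2 kN·m.

M_A = 232.2 kN·m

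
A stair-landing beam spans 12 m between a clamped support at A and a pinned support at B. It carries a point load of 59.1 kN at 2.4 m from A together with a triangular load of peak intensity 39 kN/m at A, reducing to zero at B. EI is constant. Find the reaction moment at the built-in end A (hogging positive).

M_A = 476.5 kN·m

Take the reaction at B as the redundant and release it; the primary structure is a cantilever fixed at A.
Primary-structure tip deflection at B by superposition:
  point load 59.1 at a = 2.4: Pa²(3L − a)/(6EI) = 1906/EI
  triangular load, peak 39 at the fixed end: w₀L⁴/(30EI) = 26957/EI
  δ_0 = 28863/EI
Tip deflection under a unit load at B: L³/(3EI) = 576/EI.
The prop prevents deflection at B: R_B = δ_0/δ_{BB} = 28863/576 = 50.11 kN.
Moment equilibrium about A: M_A = Σ(load moments about A) − R_B·L = 1078 − 50.11×12 = 476.5 kN·m.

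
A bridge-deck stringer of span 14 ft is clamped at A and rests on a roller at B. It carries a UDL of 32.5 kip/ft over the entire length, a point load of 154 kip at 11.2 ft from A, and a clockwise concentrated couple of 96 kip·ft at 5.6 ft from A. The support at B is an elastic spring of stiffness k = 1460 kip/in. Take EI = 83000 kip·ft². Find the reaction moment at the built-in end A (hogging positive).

M_A = 1028 kip·ft

Choose R_B as the redundant. The primary structure is the cantilever fixed at A.
Primary-structure tip deflection at B by superposition:
  UDL 32.5: wL⁴/(8EI) = 156065/EI
  point load 154 at a = 11.2: Pa²(3L − a)/(6EI) = 99165/EI
  clockwise couple 96 at a = 5.6: M₀a(2L − a)/(2EI) = 6021/EI
  δ_0 = 261251/EI
Tip deflection under a unit load at B: L³/(3EI) = 914.7/EI.
With EI = 83000 kip·ft²: δ_0 = 3.1476 ft and δ_{BB} = 0.01102 ft/kip.
Compatibility — the spring shortens by R_B/k under the reaction it provides: δ_0 − R_B·δ_{BB} = R_B/k. With 1/k = 1/(1460×12) ft/kip = 0.000057 ft/kip, R_B = δ_0 / (δ_{BB} + 1/k) = 3.1476 / (0.01102 + 0.000057) = 284.2 kip.
Moment equilibrium about A: M_A = Σ(load moments about A) − R_B·L = 5006 − 284.2×14 = 1028 kip·ft.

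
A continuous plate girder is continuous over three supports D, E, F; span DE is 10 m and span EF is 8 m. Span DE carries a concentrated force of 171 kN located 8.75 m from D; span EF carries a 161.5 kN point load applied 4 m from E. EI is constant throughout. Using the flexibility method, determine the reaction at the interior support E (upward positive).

R_E = 276.5 kN

Insert a hinge at E; M_E is the redundant, and each span becomes simply supported.
End slopes at the hinge E, treating each span as simply supported:
  span DE: point load 171 at a = 8.75: Pab(L + a)/(6LEI) = 584.5/EI
  span EF: point load 161.5 at a = 4: Pab(L + b)/(6LEI) = 646/EI
  relative rotation θ_0 = (584.5 + 646)/EI = 1230/EI
A unit hogging moment at E produces rotation L₁/(3EI) + L₂/(3EI) = 6/EI.
Slope continuity at E: θ_0 = M_E·6/EI, so M_E = 1230/6 = 205.1 kN·m (hogging).
Span DE, ΣM about D with M_E applied at E: R_E^{DE}·10 = 1496 + 205.1, so R_E^{DE} = 170.1 kN and R_D = 171 − 170.1 = 0.8671 kN.
Span EF, ΣM about F: R_E^{EF}·8 = 646 + 205.1, so R_E^{EF} = 106.4 kN and R_F = 161.5 − 106.4 = 55.12 kN.
R_E = 170.1 + 106.4 = 276.5 kN.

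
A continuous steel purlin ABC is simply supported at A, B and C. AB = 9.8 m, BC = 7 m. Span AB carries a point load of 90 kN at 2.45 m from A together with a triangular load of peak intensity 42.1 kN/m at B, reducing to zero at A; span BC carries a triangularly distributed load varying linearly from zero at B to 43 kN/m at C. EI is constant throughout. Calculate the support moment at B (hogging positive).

M_B = 268.7 kN·m

Insert a hinge at B; M_B is the redundant, and each span becomes simply supported.
End slopes at the hinge B, treating each span as simply supported:
  span AB: point load 90 at a = 2.45: Pab(L + a)/(6LEI) = 337.6/EI
  span AB: triangular load, peak 42.1: w₀L³/(45EI) = 880.5/EI
  span BC: triangular load, peak 43: 7w₀L³/(360EI) = 286.8/EI
  relative rotation θ_0 = (1218 + 286.8)/EI = 1505/EI
A unit hogging moment at B produces rotation L₁/(3EI) + L₂/(3EI) = 5.6/EI.
Compatibility: M_B·(L₁+L₂)/(3EI) = θ_0, giving M_B = 268.7 kN·m (hogging).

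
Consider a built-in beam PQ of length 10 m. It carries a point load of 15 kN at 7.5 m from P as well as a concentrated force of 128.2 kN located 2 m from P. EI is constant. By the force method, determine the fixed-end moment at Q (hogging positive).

Release both end moments; the primary structure is a simply-supported span PQ with redundants M_P and M_Q.
Simple-span end rotations at P and Q under the given loads:
  at P: point load 15 at a = 7.5: Pab(L + b)/(6LEI) = 58.59/EI
  at Q: point load 15 at a = 7.5: Pab(L + a)/(6LEI) = 82.03/EI
  at P: point load 128.2 at a = 2: Pab(L + b)/(6LEI) = 615.4/EI
  at Q: point load 128.2 at a = 2: Pab(L + a)/(6LEI) = 410.2/EI
  θ_P0 = 674/EI,  θ_Q0 = 492.3/EI
Flexibility coefficients: a unit moment at one end gives L/(3EI) there and L/(6EI) at the far end, so f₁₁ = f₂₂ = 3.333/EI and f₁₂ = f₂₁ = 1.667/EI.
Compatibility — zero rotation at each built-in end:
  3.333 M_P + 1.667 M_Q = 674
  1.667 M_P + 3.333 M_Q = 492.3
Solving the pair gives M_P = 171.1 kN·m and M_Q = 62.12 kN·m (hogging).

M_Q = 62.12 kN·m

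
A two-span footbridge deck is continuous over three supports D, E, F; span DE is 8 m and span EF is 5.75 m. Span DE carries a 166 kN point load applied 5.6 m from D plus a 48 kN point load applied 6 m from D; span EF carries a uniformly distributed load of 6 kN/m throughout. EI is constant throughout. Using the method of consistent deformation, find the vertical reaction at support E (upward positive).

R_E = 224.7 kN

Take M_E as the redundant. Released structure: two simple spans DE and EF with a hinge at E.
Rotations at E on the released spans (each span's end-slope, ×1/EI):
  span DE: point load 166 at a = 5.6: Pab(L + a)/(6LEI) = 632.1/EI
  span DE: point load 48 at a = 6: Pab(L + a)/(6LEI) = 168/EI
  span EF: UDL 6: wL³/(24EI) = 47.53/EI
  relative rotation θ_0 = (800.1 + 47.53)/EI = 847.7/EI
A unit hogging moment at E produces rotation L₁/(3EI) + L₂/(3EI) = 4.583/EI.
Slope continuity at E: θ_0 = M_E·4.583/EI, so M_E = 847.7/4.583 = 184.9 kN·m (hogging).
Span DE, ΣM about D with M_E applied at E: R_E^{DE}·8 = 1218 + 184.9, so R_E^{DE} = 175.3 kN and R_D = 214 − 175.3 = 38.68 kN.
Span EF, ΣM about F: R_E^{EF}·5.75 = 99.19 + 184.9, so R_E^{EF} = 49.41 kN and R_F = 34.5 − 49.41 = -14.91 kN.
R_E = 175.3 + 49.41 = 224.7 kN.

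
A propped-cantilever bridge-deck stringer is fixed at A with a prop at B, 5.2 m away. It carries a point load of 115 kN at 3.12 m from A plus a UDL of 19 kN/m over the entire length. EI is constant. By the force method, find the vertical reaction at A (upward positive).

R_A = 127.1 kN

Release the roller at B. Primary structure: cantilever fixed at A.
Deflection at B on the released cantilever, summing each load's contribution:
  point load 115 at a = 3.12: Pa²(3L − a)/(6EI) = 2328/EI
  UDL 19: wL⁴/(8EI) = 1737/EI
  δ_0 = 4065/EI
Flexibility coefficient — unit upward force at B: δ_{BB} = L³/(3EI) = 46.87/EI.
Compatibility at B: δ_0 − R_B·δ_{BB} = 0, so R_B = 4065/46.87 = 86.73 kN.
Vertical equilibrium: R_A = ΣP − R_B = 213.8 − 86.73 = 127.1 kN.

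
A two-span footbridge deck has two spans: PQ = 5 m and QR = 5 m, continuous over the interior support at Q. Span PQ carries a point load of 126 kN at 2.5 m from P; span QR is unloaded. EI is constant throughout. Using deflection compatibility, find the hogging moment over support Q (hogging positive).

M_Q = 59.06 kN·m

Take M_Q as the redundant. Released structure: two simple spans PQ and QR with a hinge at Q.
End slopes at the hinge Q, treating each span as simply supported:
  span PQ: point load 126 at a = 2.5: Pab(L + a)/(6LEI) = 196.9/EI
  relative rotation θ_0 = (196.9 + 0)/EI = 196.9/EI
A unit hogging moment at Q produces rotation L₁/(3EI) + L₂/(3EI) = 3.333/EI.
Slope continuity at Q: θ_0 = M_Q·3.333/EI, so M_Q = 196.9/3.333 = 59.06 kN·m (hogging).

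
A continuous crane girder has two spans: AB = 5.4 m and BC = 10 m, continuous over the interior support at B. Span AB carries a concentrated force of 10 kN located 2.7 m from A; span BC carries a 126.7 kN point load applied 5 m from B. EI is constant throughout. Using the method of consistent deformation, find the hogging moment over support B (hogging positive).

Take M_B as the redundant. Released structure: two simple spans AB and BC with a hinge at B.
End slopes at the hinge B, treating each span as simply supported:
  span AB: point load 10 at a = 2.7: Pab(L + a)/(6LEI) = 18.23/EI
  span BC: point load 126.7 at a = 5: Pab(L + b)/(6LEI) = 791.9/EI
  relative rotation θ_0 = (18.23 + 791.9)/EI = 810.1/EI
A unit hogging moment at B produces rotation L₁/(3EI) + L₂/(3EI) = 5.133/EI.
Compatibility: M_B·(L₁+L₂)/(3EI) = θ_0, giving M_B = 157.8 kN·m (hogging).

M_B = 157.8 kN·m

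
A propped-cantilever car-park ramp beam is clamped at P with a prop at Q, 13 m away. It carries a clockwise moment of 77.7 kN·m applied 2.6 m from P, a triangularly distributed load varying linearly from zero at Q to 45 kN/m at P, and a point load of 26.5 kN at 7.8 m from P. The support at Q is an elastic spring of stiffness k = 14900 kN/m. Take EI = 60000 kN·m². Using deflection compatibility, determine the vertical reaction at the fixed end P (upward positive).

R_P = 246.2 kN

Remove the prop at Q; the released (primary) structure is a cantilever built in at P.
Downward deflection at the released point Q due to the loads:
  clockwise couple 77.7 at a = 2.6: M₀a(2L − a)/(2EI) = 2364/EI
  triangular load, peak 45 at the fixed end: w₀L⁴/(30EI) = 42842/EI
  point load 26.5 at a = 7.8: Pa²(3L − a)/(6EI) = 8384/EI
  δ_0 = 53589/EI
Flexibility coefficient — unit upward force at Q: δ_{QQ} = L³/(3EI) = 732.3/EI.
With EI = 60000 kN·m²: δ_0 = 0.89315 m and δ_{QQ} = 0.012206 m/kN.
Compatibility — the spring shortens by R_Q/k under the reaction it provides: δ_0 − R_Q·δ_{QQ} = R_Q/k. With 1/k = 0.000067 m/kN, R_Q = δ_0 / (δ_{QQ} + 1/k) = 0.89315 / (0.012206 + 0.000067) = 72.78 kN.
Vertical equilibrium: R_P = ΣP − R_Q = 319 − 72.78 = 246.2 kN.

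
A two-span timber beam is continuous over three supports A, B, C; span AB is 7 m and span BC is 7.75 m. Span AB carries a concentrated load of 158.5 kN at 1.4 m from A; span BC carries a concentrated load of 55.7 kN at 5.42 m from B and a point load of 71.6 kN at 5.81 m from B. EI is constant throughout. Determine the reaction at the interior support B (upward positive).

Insert a hinge at B; M_B is the redundant, and each span becomes simply supported.
Rotations at B on the released spans (each span's end-slope, ×1/EI):
  span AB: point load 158.5 at a = 1.4: Pab(L + a)/(6LEI) = 248.5/EI
  span BC: point load 55.7 at a = 5.42: Pab(L + b)/(6LEI) = 152.5/EI
  span BC: point load 71.6 at a = 5.81: Pab(L + b)/(6LEI) = 168.2/EI
  relative rotation θ_0 = (248.5 + 320.7)/EI = 569.2/EI
A unit hogging moment at B produces rotation L₁/(3EI) + L₂/(3EI) = 4.917/EI.
Slope continuity at B: θ_0 = M_B·4.917/EI, so M_B = 569.2/4.917 = 115.8 kN·m (hogging).
Span AB, ΣM about A with M_B applied at B: R_B^{AB}·7 = 221.9 + 115.8, so R_B^{AB} = 48.24 kN and R_A = 158.5 − 48.24 = 110.3 kN.
Span BC, ΣM about C: R_B^{BC}·7.75 = 268.7 + 115.8, so R_B^{BC} = 49.61 kN and R_C = 127.3 − 49.61 = 77.69 kN.
R_B = 48.24 + 49.61 = 97.84 kN.

R_B = 97.84 kN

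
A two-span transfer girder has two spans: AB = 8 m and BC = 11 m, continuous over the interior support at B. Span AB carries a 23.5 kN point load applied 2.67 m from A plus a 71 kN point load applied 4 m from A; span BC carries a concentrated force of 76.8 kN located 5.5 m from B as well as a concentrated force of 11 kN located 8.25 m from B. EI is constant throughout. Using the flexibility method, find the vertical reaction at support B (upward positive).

R_B = 118.3 kN

Take M_B as the redundant. Released structure: two simple spans AB and BC with a hinge at B.
Discontinuity in slope at B on the released structure — sum the simple-span end rotations:
  span AB: point load 23.5 at a = 2.67: Pab(L + a)/(6LEI) = 74.34/EI
  span AB: point load 71 at a = 4: Pab(L + a)/(6LEI) = 284/EI
  span BC: point load 76.8 at a = 5.5: Pab(L + b)/(6LEI) = 580.8/EI
  span BC: point load 11 at a = 8.25: Pab(L + b)/(6LEI) = 51.99/EI
  relative rotation θ_0 = (358.3 + 632.8)/EI = 991.1/EI
A unit hogging moment at B produces rotation L₁/(3EI) + L₂/(3EI) = 6.333/EI.
Compatibility: M_B·(L₁+L₂)/(3EI) = θ_0, giving M_B = 156.5 kN·m (hogging).
Span AB, ΣM about A with M_B applied at B: R_B^{AB}·8 = 346.7 + 156.5, so R_B^{AB} = 62.9 kN and R_A = 94.5 − 62.9 = 31.6 kN.
Span BC, ΣM about C: R_B^{BC}·11 = 452.6 + 156.5, so R_B^{BC} = 55.38 kN and R_C = 87.8 − 55.38 = 32.42 kN.
R_B = 62.9 + 55.38 = 118.3 kN.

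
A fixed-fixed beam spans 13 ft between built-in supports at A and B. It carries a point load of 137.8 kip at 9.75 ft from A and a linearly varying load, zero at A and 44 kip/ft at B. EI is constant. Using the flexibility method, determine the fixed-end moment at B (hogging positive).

M_B = 623.7 kip·ft

Release both end moments; the primary structure is a simply-supported span AB with redundants M_A and M_B.
Simple-span end rotations at A and B under the given loads:
  at A: point load 137.8 at a = 9.75: Pab(L + b)/(6LEI) = 909.7/EI
  at B: point load 137.8 at a = 9.75: Pab(L + a)/(6LEI) = 1274/EI
  at A: triangular load, peak 44: 7w₀L³/(360EI) = 1880/EI
  at B: triangular load, peak 44: w₀L³/(45EI) = 2148/EI
  θ_A0 = 2789/EI,  θ_B0 = 3422/EI
Flexibility coefficients: a unit moment at one end gives L/(3EI) there and L/(6EI) at the far end, so f₁₁ = f₂₂ = 4.333/EI and f₁₂ = f₂₁ = 2.167/EI.
Compatibility — zero rotation at each built-in end:
  4.333 M_A + 2.167 M_B = 2789
  2.167 M_A + 4.333 M_B = 3422
Solving the pair gives M_A = 331.8 kip·ft and M_B = 623.7 kip·ft (hogging).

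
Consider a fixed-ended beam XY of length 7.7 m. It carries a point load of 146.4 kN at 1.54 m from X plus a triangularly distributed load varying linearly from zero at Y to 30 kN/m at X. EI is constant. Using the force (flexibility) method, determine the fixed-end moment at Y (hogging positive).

M_Y = 95.36 kN·m

Release both end moments; the primary structure is a simply-supported span XY with redundants M_X and M_Y.
On the primary (simply-supported) span, the end slopes from the loading are:
  at X: point load 146.4 at a = 1.54: Pab(L + b)/(6LEI) = 416.6/EI
  at Y: point load 146.4 at a = 1.54: Pab(L + a)/(6LEI) = 277.8/EI
  at X: triangular load, peak 30: w₀L³/(45EI) = 304.4/EI
  at Y: triangular load, peak 30: 7w₀L³/(360EI) = 266.3/EI
  θ_X0 = 721/EI,  θ_Y0 = 544.1/EI
Flexibility coefficients: a unit moment at one end gives L/(3EI) there and L/(6EI) at the far end, so f₁₁ = f₂₂ = 2.567/EI and f₁₂ = f₂₁ = 1.283/EI.
Compatibility — zero rotation at each built-in end:
  2.567 M_X + 1.283 M_Y = 721
  1.283 M_X + 2.567 M_Y = 544.1
Solving the pair gives M_X = 233.2 kN·m and M_Y = 95.36 kN·m (hogging).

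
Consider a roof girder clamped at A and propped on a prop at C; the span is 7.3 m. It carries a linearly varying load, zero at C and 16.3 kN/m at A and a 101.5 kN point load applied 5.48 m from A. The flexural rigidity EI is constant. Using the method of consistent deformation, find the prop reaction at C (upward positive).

Take the reaction at C as the redundant and release it; the primary structure is a cantilever fixed at A.
Primary-structure tip deflection at C by superposition:
  triangular load, peak 16.3 at the fixed end: w₀L⁴/(30EI) = 1543/EI
  point load 101.5 at a = 5.48: Pa²(3L − a)/(6EI) = 8342/EI
  δ_0 = 9885/EI
Tip deflection under a unit load at C: L³/(3EI) = 129.7/EI.
The prop prevents deflection at C: R_C = δ_0/δ_{CC} = 9885/129.7 = 76.23 kN.

R_C = 76.23 kN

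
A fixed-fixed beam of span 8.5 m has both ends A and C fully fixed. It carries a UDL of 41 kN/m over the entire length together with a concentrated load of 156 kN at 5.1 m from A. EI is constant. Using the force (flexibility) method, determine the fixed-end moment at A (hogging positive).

Release both end moments; the primary structure is a simply-supported span AC with redundants M_A and M_C.
On the primary (simply-supported) span, the end slopes from the loading are:
  at A: UDL 41: wL³/(24EI) = 1049/EI
  at C: UDL 41: wL³/(24EI) = 1049/EI
  at A: point load 156 at a = 5.1: Pab(L + b)/(6LEI) = 631.2/EI
  at C: point load 156 at a = 5.1: Pab(L + a)/(6LEI) = 721.3/EI
  θ_A0 = 1680/EI,  θ_C0 = 1770/EI
Flexibility coefficients: a unit moment at one end gives L/(3EI) there and L/(6EI) at the far end, so f₁₁ = f₂₂ = 2.833/EI and f₁₂ = f₂₁ = 1.417/EI.
Compatibility — zero rotation at each built-in end:
  2.833 M_A + 1.417 M_C = 1680
  1.417 M_A + 2.833 M_C = 1770
Solving the pair gives M_A = 374.2 kN·m and M_C = 437.8 kN·m (hogging).

M_A = 374.2 kN·m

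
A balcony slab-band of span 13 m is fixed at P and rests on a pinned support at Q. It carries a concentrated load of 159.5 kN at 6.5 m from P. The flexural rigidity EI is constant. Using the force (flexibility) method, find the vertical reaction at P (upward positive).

R_P = 109.7 kN

Take the reaction at Q as the redundant and release it; the primary structure is a cantilever fixed at P.
Downward deflection at the released point Q due to the loads:
  point load 159.5 at a = 6.5: Pa²(3L − a)/(6EI) = 36502/EI
Flexibility coefficient — unit upward force at Q: δ_{QQ} = L³/(3EI) = 732.3/EI.
Compatibility at Q: δ_0 − R_Q·δ_{QQ} = 0, so R_Q = 36502/732.3 = 49.84 kN.
Vertical equilibrium: R_P = ΣP − R_Q = 159.5 − 49.84 = 109.7 kN.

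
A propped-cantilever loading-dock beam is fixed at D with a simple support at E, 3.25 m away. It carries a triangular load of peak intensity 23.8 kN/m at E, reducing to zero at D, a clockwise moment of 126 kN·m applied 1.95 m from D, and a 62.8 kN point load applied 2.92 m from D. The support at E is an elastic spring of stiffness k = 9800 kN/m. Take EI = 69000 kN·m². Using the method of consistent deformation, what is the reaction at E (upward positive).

Release the roller at E. Primary structure: cantilever fixed at D.
Free-end deflection of the primary structure under the applied loading (downward +):
  triangular load, peak 23.8 at the free end: 11w₀L⁴/(120EI) = 243.4/EI
  clockwise couple 126 at a = 1.95: M₀a(2L − a)/(2EI) = 559/EI
  point load 62.8 at a = 2.92: Pa²(3L − a)/(6EI) = 609.5/EI
  δ_0 = 1412/EI
Tip deflection under a unit load at E: L³/(3EI) = 11.44/EI.
With EI = 69000 kN·m²: δ_0 = 0.020462 m and δ_{EE} = 0.000166 m/kN.
Compatibility — the spring shortens by R_E/k under the reaction it provides: δ_0 − R_E·δ_{EE} = R_E/k. With 1/k = 0.000102 m/kN, R_E = δ_0 / (δ_{EE} + 1/k) = 0.020462 / (0.000166 + 0.000102) = 76.39 kN.

R_E = 76.39 kN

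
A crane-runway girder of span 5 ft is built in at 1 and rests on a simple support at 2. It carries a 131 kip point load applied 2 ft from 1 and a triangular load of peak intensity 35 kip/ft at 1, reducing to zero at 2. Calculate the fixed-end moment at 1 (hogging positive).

M_1 = 184.1 kip·ft

Take the reaction at 2 as the redundant and release it; the primary structure is a cantilever fixed at 1.
Deflection at 2 on the released cantilever, summing each load's contribution:
  point load 131 at a = 2: Pa²(3L − a)/(6EI) = 1135/EI
  triangular load, peak 35 at the fixed end: w₀L⁴/(30EI) = 729.2/EI
  δ_0 = 1864/EI
Flexibility coefficient — unit upward force at 2: δ_{22} = L³/(3EI) = 41.67/EI.
The prop prevents deflection at 2: R_2 = δ_0/δ_{22} = 1864/41.67 = 44.75 kip.
Moment equilibrium about 1: M_1 = Σ(load moments about 1) − R_2·L = 407.8 − 44.75×5 = 184.1 kip·ft.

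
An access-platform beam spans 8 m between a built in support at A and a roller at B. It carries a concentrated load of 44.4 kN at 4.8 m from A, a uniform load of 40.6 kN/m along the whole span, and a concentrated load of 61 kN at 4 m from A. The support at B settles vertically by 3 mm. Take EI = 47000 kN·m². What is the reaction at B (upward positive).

R_B = 159.2 kN

Choose R_B as the redundant. The primary structure is the cantilever fixed at A.
Free-end deflection of the primary structure under the applied loading (downward +):
  point load 44.4 at a = 4.8: Pa²(3L − a)/(6EI) = 3274/EI
  UDL 40.6: wL⁴/(8EI) = 20787/EI
  point load 61 at a = 4: Pa²(3L − a)/(6EI) = 3253/EI
  δ_0 = 27314/EI
Tip deflection under a unit load at B: L³/(3EI) = 170.7/EI.
With EI = 47000 kN·m²: δ_0 = 0.58115 m and δ_{BB} = 0.003631 m/kN.
Compatibility — the beam at B must follow the support down by 0.003 m: δ_0 − R_B·δ_{BB} = 0.003, so R_B = (0.58115 − 0.003)/0.003631 = 159.2 kN.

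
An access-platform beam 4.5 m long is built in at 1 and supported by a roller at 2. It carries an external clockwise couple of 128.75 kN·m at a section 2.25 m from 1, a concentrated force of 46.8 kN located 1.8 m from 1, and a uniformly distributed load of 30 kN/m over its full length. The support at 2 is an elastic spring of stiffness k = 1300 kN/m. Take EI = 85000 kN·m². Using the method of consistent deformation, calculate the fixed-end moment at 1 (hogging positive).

M_1 = 384.6 kN·m

Remove the prop at 2; the released (primary) structure is a cantilever built in at 1.
Primary-structure tip deflection at 2 by superposition:
  clockwise couple 128.75 at a = 2.25: M₀a(2L − a)/(2EI) = 977.7/EI
  point load 46.8 at a = 1.8: Pa²(3L − a)/(6EI) = 295.7/EI
  UDL 30: wL⁴/(8EI) = 1538/EI
  δ_0 = 2811/EI
Flexibility coefficient — unit upward force at 2: δ_{22} = L³/(3EI) = 30.38/EI.
With EI = 85000 kN·m²: δ_0 = 0.033072 m and δ_{22} = 0.000357 m/kN.
Compatibility — the spring shortens by R_2/k under the reaction it provides: δ_0 − R_2·δ_{22} = R_2/k. With 1/k = 0.000769 m/kN, R_2 = δ_0 / (δ_{22} + 1/k) = 0.033072 / (0.000357 + 0.000769) = 29.36 kN.
Moment equilibrium about 1: M_1 = Σ(load moments about 1) − R_2·L = 516.7 − 29.36×4.5 = 384.6 kN·m.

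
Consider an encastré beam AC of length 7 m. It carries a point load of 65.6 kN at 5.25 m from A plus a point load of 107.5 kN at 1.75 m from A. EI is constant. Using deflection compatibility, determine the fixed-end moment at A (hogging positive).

Take the two fixed-end moments M_A, M_C as redundants; the released structure is the simple span AC.
End rotations of the released simple span under the applied load (×1/EI):
  at A: point load 65.6 at a = 5.25: Pab(L + b)/(6LEI) = 125.6/EI
  at C: point load 65.6 at a = 5.25: Pab(L + a)/(6LEI) = 175.8/EI
  at A: point load 107.5 at a = 1.75: Pab(L + b)/(6LEI) = 288.1/EI
  at C: point load 107.5 at a = 1.75: Pab(L + a)/(6LEI) = 205.8/EI
  θ_A0 = 413.6/EI,  θ_C0 = 381.5/EI
Flexibility coefficients: a unit moment at one end gives L/(3EI) there and L/(6EI) at the far end, so f₁₁ = f₂₂ = 2.333/EI and f₁₂ = f₂₁ = 1.167/EI.
Compatibility — zero rotation at each built-in end:
  2.333 M_A + 1.167 M_C = 413.6
  1.167 M_A + 2.333 M_C = 381.5
Solving the pair gives M_A = 127.3 kN·m and M_C = 99.85 kN·m (hogging).

M_A = 127.3 kN·m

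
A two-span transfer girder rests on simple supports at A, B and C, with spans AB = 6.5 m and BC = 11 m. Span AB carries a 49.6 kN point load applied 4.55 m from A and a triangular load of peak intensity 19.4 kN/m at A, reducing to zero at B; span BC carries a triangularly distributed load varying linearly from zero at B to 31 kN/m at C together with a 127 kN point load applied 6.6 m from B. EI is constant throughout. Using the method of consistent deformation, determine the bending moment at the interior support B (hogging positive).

Take M_B as the redundant. Released structure: two simple spans AB and BC with a hinge at B.
Discontinuity in slope at B on the released structure — sum the simple-span end rotations:
  span AB: point load 49.6 at a = 4.55: Pab(L + a)/(6LEI) = 124.7/EI
  span AB: triangular load, peak 19.4: 7w₀L³/(360EI) = 103.6/EI
  span BC: triangular load, peak 31: 7w₀L³/(360EI) = 802.3/EI
  span BC: point load 127 at a = 6.6: Pab(L + b)/(6LEI) = 860.6/EI
  relative rotation θ_0 = (228.3 + 1663)/EI = 1891/EI
A unit hogging moment at B produces rotation L₁/(3EI) + L₂/(3EI) = 5.833/EI.
Compatibility: M_B·(L₁+L₂)/(3EI) = θ_0, giving M_B = 324.2 kN·m (hogging).

M_B = 324.2 kN·m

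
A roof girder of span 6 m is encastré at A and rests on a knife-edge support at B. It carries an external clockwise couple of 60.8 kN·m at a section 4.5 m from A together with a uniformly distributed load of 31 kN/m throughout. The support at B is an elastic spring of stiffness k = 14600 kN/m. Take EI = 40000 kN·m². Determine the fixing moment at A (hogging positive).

Take the reaction at B as the redundant and release it; the primary structure is a cantilever fixed at A.
Primary-structure tip deflection at B by superposition:
  clockwise couple 60.8 at a = 4.5: M₀a(2L − a)/(2EI) = 1026/EI
  UDL 31: wL⁴/(8EI) = 5022/EI
  δ_0 = 6048/EI
Tip deflection under a unit load at B: L³/(3EI) = 72/EI.
With EI = 40000 kN·m²: δ_0 = 0.1512 m and δ_{BB} = 0.0018 m/kN.
Compatibility — the spring shortens by R_B/k under the reaction it provides: δ_0 − R_B·δ_{BB} = R_B/k. With 1/k = 0.000068 m/kN, R_B = δ_0 / (δ_{BB} + 1/k) = 0.1512 / (0.0018 + 0.000068) = 80.92 kN.
Moment equilibrium about A: M_A = Σ(load moments about A) − R_B·L = 618.8 − 80.92×6 = 133.3 kN·m.

M_A = 133.3 kN·m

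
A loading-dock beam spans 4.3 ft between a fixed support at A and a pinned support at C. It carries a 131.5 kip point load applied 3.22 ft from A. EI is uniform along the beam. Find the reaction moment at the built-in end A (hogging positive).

M_A = 66.53 kip·ft

Choose R_C as the redundant. The primary structure is the cantilever fixed at A.
Free-end deflection of the primary structure under the applied loading (downward +):
  point load 131.5 at a = 3.22: Pa²(3L − a)/(6EI) = 2200/EI
Tip deflection under a unit load at C: L³/(3EI) = 26.5/EI.
The prop prevents deflection at C: R_C = δ_0/δ_{CC} = 2200/26.5 = 83 kip.
Moment equilibrium about A: M_A = Σ(load moments about A) − R_C·L = 423.4 − 83×4.3 = 66.53 kip·ft.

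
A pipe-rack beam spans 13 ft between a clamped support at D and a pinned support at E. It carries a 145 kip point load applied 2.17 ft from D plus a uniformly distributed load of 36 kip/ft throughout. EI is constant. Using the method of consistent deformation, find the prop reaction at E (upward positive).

R_E = 181.2 kip

Choose R_E as the redundant. The primary structure is the cantilever fixed at D.
Downward deflection at the released point E due to the loads:
  point load 145 at a = 2.17: Pa²(3L − a)/(6EI) = 4191/EI
  UDL 36: wL⁴/(8EI) = 128524/EI
  δ_0 = 132716/EI
Tip deflection under a unit load at E: L³/(3EI) = 732.3/EI.
Compatibility at E: δ_0 − R_E·δ_{EE} = 0, so R_E = 132716/732.3 = 181.2 kip.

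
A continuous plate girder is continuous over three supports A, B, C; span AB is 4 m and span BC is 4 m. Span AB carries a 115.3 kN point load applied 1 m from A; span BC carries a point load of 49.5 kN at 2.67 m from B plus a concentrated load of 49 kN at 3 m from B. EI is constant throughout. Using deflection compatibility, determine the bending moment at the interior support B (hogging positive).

M_B = 53.15 kN·m

Take M_B as the redundant. Released structure: two simple spans AB and BC with a hinge at B.
End slopes at the hinge B, treating each span as simply supported:
  span AB: point load 115.3 at a = 1: Pab(L + a)/(6LEI) = 72.06/EI
  span BC: point load 49.5 at a = 2.67: Pab(L + b)/(6LEI) = 39.04/EI
  span BC: point load 49 at a = 3: Pab(L + b)/(6LEI) = 30.62/EI
  relative rotation θ_0 = (72.06 + 69.66)/EI = 141.7/EI
A unit hogging moment at B produces rotation L₁/(3EI) + L₂/(3EI) = 2.667/EI.
Slope continuity at B: θ_0 = M_B·2.667/EI, so M_B = 141.7/2.667 = 53.15 kN·m (hogging).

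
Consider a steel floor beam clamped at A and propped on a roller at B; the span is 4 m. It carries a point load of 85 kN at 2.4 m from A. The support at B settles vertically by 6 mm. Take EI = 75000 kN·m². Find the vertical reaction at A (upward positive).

Choose R_B as the redundant. The primary structure is the cantilever fixed at A.
Free-end deflection of the primary structure under the applied loading (downward +):
  point load 85 at a = 2.4: Pa²(3L − a)/(6EI) = 783.4/EI
Tip deflection under a unit load at B: L³/(3EI) = 21.33/EI.
With EI = 75000 kN·m²: δ_0 = 0.010445 m and δ_{BB} = 0.000284 m/kN.
Compatibility — the beam at B must follow the support down by 0.006 m: δ_0 − R_B·δ_{BB} = 0.006, so R_B = (0.010445 − 0.006)/0.000284 = 15.63 kN.
Vertical equilibrium: R_A = ΣP − R_B = 85 − 15.63 = 69.37 kN.

R_A = 69.37 kN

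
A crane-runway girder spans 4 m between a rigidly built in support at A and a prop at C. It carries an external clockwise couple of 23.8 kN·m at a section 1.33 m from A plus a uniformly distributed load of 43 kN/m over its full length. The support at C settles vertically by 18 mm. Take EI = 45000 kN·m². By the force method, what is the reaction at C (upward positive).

Remove the prop at C; the released (primary) structure is a cantilever built in at A.
Downward deflection at the released point C due to the loads:
  clockwise couple 23.8 at a = 1.33: M₀a(2L − a)/(2EI) = 105.6/EI
  UDL 43: wL⁴/(8EI) = 1376/EI
  δ_0 = 1482/EI
Flexibility coefficient — unit upward force at C: δ_{CC} = L³/(3EI) = 21.33/EI.
With EI = 45000 kN·m²: δ_0 = 0.032924 m and δ_{CC} = 0.000474 m/kN.
Compatibility — the beam at C must follow the support down by 0.018 m: δ_0 − R_C·δ_{CC} = 0.018, so R_C = (0.032924 − 0.018)/0.000474 = 31.48 kN.

R_C = 31.48 kN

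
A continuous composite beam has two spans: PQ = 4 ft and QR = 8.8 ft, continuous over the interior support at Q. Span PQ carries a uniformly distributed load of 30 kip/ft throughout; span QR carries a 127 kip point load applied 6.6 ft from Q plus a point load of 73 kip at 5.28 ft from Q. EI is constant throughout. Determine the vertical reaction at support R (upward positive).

Release continuity at Q by inserting a hinge; the redundant is the internal moment M_Q. The primary structure is two simply-supported spans PQ and QR.
Discontinuity in slope at Q on the released structure — sum the simple-span end rotations:
  span PQ: UDL 30: wL³/(24EI) = 80/EI
  span QR: point load 127 at a = 6.6: Pab(L + b)/(6LEI) = 384.2/EI
  span QR: point load 73 at a = 5.28: Pab(L + b)/(6LEI) = 316.6/EI
  relative rotation θ_0 = (80 + 700.7)/EI = 780.7/EI
A unit hogging moment at Q produces rotation L₁/(3EI) + L₂/(3EI) = 4.267/EI.
Slope continuity at Q: θ_0 = M_Q·4.267/EI, so M_Q = 780.7/4.267 = 183 kip·ft (hogging).
Span QR, ΣM about R: R_Q^{QR}·8.8 = 536.4 + 183, so R_Q^{QR} = 81.74 kip and R_R = 200 − 81.74 = 118.3 kip.

R_R = 118.3 kip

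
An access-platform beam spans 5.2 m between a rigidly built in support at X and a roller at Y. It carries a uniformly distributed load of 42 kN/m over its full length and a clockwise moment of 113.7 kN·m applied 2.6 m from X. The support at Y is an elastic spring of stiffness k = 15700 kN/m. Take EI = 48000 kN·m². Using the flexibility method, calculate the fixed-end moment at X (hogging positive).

Release the roller at Y. Primary structure: cantilever fixed at X.
Free-end deflection of the primary structure under the applied loading (downward +):
  UDL 42: wL⁴/(8EI) = 3839/EI
  clockwise couple 113.7 at a = 2.6: M₀a(2L − a)/(2EI) = 1153/EI
  δ_0 = 4992/EI
Flexibility coefficient — unit upward force at Y: δ_{YY} = L³/(3EI) = 46.87/EI.
With EI = 48000 kN·m²: δ_0 = 0.10399 m and δ_{YY} = 0.000976 m/kN.
Compatibility — the spring shortens by R_Y/k under the reaction it provides: δ_0 − R_Y·δ_{YY} = R_Y/k. With 1/k = 0.000064 m/kN, R_Y = δ_0 / (δ_{YY} + 1/k) = 0.10399 / (0.000976 + 0.000064) = 99.98 kN.
Moment equilibrium about X: M_X = Σ(load moments about X) − R_Y·L = 681.5 − 99.98×5.2 = 161.7 kN·m.

M_X = 161.7 kN·m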